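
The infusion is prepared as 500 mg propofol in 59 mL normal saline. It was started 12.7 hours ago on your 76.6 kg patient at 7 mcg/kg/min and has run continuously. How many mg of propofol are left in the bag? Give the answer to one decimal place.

Dose = 7 mcg/kg/min × 76.6 kg = 536.2 mcg/min
536.2 mcg/min × 60 min/hr = 32172 mcg/hr
Concentration = 500 mg ÷ 59 mL = 8.474576 mg/mL = 8474.576 mcg/mL
Rate = 32172 mcg/hr ÷ 8474.576 mcg/mL = 3.796296 mL/hr
Volume infused = 3.796296 mL/hr × 12.7 hr = 48.21296 mL
Volume remaining = 59 − 48.21296 = 10.78704 mL
Drug remaining = 10.78704 mL × 8474.576 mcg/mL = 91415.6 mcg = 91.4156 mg

91.4 mg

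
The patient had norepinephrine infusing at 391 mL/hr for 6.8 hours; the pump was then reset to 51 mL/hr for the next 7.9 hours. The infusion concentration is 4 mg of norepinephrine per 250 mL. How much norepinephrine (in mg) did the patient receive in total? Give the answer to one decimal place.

Concentration = 4 mg ÷ 250 mL = 0.016 mg/mL
Stage 1: 391 mL/hr × 6.8 hr = 2658.8 mL → 2658.8 mL × 0.016 mg/mL = 42.5408 mg
Stage 2: 51 mL/hr × 7.9 hr = 402.9 mL → 402.9 mL × 0.016 mg/mL = 6.4464 mg
Total = 42.5408 + 6.4464 = 48.9872 mg

49.0 mg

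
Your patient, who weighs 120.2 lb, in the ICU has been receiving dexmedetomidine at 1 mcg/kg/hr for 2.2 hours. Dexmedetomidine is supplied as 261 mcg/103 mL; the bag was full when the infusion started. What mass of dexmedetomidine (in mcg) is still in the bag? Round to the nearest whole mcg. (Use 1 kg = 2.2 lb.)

Weight = 120.2 lb ÷ 2.2 lb/kg = 54.63636 kg
Dose = 1 mcg/kg/hr × 54.63636 kg = 54.63636 mcg/hr
Concentration = 261 mcg ÷ 103 mL = 2.533981 mcg/mL
Rate = 54.63636 mcg/hr ÷ 2.533981 mcg/mL = 21.56148 mL/hr
Volume infused = 21.56148 mL/hr × 2.2 hr = 47.43525 mL
Volume remaining = 103 − 47.43525 = 55.56475 mL
Drug remaining = 55.56475 mL × 2.533981 mcg/mL = 140.8 mcg

141 mcg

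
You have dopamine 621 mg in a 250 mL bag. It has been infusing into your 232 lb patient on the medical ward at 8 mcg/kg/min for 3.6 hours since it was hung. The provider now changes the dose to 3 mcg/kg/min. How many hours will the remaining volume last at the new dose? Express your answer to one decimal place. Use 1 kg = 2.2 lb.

23.1 hours

Initial rate:
Weight = 232 lb ÷ 2.2 lb/kg = 105.4545 kg
Dose = 8 mcg/kg/min × 105.4545 kg = 843.6364 mcg/min
843.6364 mcg/min × 60 min/hr = 50618.18 mcg/hr
Concentration = 621 mg ÷ 250 mL = 2.484 mg/mL = 2484 mcg/mL
Rate = 50618.18 mcg/hr ÷ 2484 mcg/mL = 20.37769 mL/hr
Volume infused so far = 20.37769 mL/hr × 3.6 hr = 73.35968 mL
Volume remaining = 250 − 73.35968 = 176.6403 mL
New rate:
Dose = 3 mcg/kg/min × 105.4545 kg = 316.3636 mcg/min
316.3636 mcg/min × 60 min/hr = 18981.82 mcg/hr
Rate = 18981.82 mcg/hr ÷ 2484 mcg/mL = 7.641634 mL/hr
Time remaining = 176.6403 mL ÷ 7.641634 mL/hr = 23.11552 hr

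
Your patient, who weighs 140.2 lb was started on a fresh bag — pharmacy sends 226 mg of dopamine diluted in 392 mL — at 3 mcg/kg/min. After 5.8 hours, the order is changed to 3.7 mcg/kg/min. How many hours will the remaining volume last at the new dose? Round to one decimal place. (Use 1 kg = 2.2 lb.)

Initial rate:
Weight = 140.2 lb ÷ 2.2 lb/kg = 63.72727 kg
Dose = 3 mcg/kg/min × 63.72727 kg = 191.1818 mcg/min
191.1818 mcg/min × 60 min/hr = 11470.91 mcg/hr
Concentration = 226 mg ÷ 392 mL = 0.5765306 mg/mL = 576.5306 mcg/mL
Rate = 11470.91 mcg/hr ÷ 576.5306 mcg/mL = 19.89644 mL/hr
Volume infused so far = 19.89644 mL/hr × 5.8 hr = 115.3994 mL
Volume remaining = 392 − 115.3994 = 276.6006 mL
New rate:
Dose = 3.7 mcg/kg/min × 63.72727 kg = 235.7909 mcg/min
235.7909 mcg/min × 60 min/hr = 14147.45 mcg/hr
Rate = 14147.45 mcg/hr ÷ 576.5306 mcg/mL = 24.53895 mL/hr
Time remaining = 276.6006 mL ÷ 24.53895 mL/hr = 11.2719 hr

11.3 hours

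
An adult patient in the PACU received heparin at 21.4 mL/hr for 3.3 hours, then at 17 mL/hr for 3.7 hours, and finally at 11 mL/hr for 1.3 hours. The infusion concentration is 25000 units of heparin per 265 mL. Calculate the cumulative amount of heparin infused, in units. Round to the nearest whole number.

13945 units

Concentration = 25000 units ÷ 265 mL = 94.33962 units/mL
Stage 1: 21.4 mL/hr × 3.3 hr = 70.62 mL → 70.62 mL × 94.33962 units/mL = 6662.264 units
Stage 2: 17 mL/hr × 3.7 hr = 62.9 mL → 62.9 mL × 94.33962 units/mL = 5933.962 units
Stage 3: 11 mL/hr × 1.3 hr = 14.3 mL → 14.3 mL × 94.33962 units/mL = 1349.057 units
Total = 6662.264 + 5933.962 + 1349.057 = 13945.28 units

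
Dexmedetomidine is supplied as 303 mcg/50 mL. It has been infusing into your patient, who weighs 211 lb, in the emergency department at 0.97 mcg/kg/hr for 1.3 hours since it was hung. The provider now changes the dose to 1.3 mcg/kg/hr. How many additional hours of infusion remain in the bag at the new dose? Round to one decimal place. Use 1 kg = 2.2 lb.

Initial rate:
Weight = 211 lb ÷ 2.2 lb/kg = 95.90909 kg
Dose = 0.97 mcg/kg/hr × 95.90909 kg = 93.03182 mcg/hr
Concentration = 303 mcg ÷ 50 mL = 6.06 mcg/mL
Rate = 93.03182 mcg/hr ÷ 6.06 mcg/mL = 15.35179 mL/hr
Volume infused so far = 15.35179 mL/hr × 1.3 hr = 19.95732 mL
Volume remaining = 50 − 19.95732 = 30.04268 mL
New rate:
Dose = 1.3 mcg/kg/hr × 95.90909 kg = 124.6818 mcg/hr
Rate = 124.6818 mcg/hr ÷ 6.06 mcg/mL = 20.57456 mL/hr
Time remaining = 30.04268 mL ÷ 20.57456 mL/hr = 1.460186 hr

1.5 hours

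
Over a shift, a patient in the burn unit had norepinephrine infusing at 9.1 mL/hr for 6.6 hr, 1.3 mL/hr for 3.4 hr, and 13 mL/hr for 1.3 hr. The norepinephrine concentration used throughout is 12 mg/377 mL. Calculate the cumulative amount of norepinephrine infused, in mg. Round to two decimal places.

Concentration = 12 mg ÷ 377 mL = 0.03183024 mg/mL
Stage 1: 9.1 mL/hr × 6.6 hr = 60.06 mL → 60.06 mL × 0.03183024 mg/mL = 1.911724 mg
Stage 2: 1.3 mL/hr × 3.4 hr = 4.42 mL → 4.42 mL × 0.03183024 mg/mL = 0.1406897 mg
Stage 3: 13 mL/hr × 1.3 hr = 16.9 mL → 16.9 mL × 0.03183024 mg/mL = 0.537931 mg
Total = 1.911724 + 0.1406897 + 0.537931 = 2.590345 mg

2.59 mg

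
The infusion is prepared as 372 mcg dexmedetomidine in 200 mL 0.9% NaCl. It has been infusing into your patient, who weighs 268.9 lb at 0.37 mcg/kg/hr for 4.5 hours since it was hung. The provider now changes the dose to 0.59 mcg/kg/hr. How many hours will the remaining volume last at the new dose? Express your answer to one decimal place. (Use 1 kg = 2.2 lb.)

2.3 hours

Initial rate:
Weight = 268.9 lb ÷ 2.2 lb/kg = 122.2273 kg
Dose = 0.37 mcg/kg/hr × 122.2273 kg = 45.22409 mcg/hr
Concentration = 372 mcg ÷ 200 mL = 1.86 mcg/mL
Rate = 45.22409 mcg/hr ÷ 1.86 mcg/mL = 24.31403 mL/hr
Volume infused so far = 24.31403 mL/hr × 4.5 hr = 109.4131 mL
Volume remaining = 200 − 109.4131 = 90.58688 mL
New rate:
Dose = 0.59 mcg/kg/hr × 122.2273 kg = 72.11409 mcg/hr
Rate = 72.11409 mcg/hr ÷ 1.86 mcg/mL = 38.77102 mL/hr
Time remaining = 90.58688 mL ÷ 38.77102 mL/hr = 2.336459 hr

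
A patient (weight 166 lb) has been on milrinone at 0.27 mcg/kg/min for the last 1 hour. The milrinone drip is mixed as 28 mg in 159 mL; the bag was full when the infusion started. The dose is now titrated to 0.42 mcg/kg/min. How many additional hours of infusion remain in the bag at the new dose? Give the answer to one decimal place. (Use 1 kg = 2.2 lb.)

Initial rate:
Weight = 166 lb ÷ 2.2 lb/kg = 75.45455 kg
Dose = 0.27 mcg/kg/min × 75.45455 kg = 20.37273 mcg/min
20.37273 mcg/min × 60 min/hr = 1222.364 mcg/hr
Concentration = 28 mg ÷ 159 mL = 0.1761006 mg/mL = 176.1006 mcg/mL
Rate = 1222.364 mcg/hr ÷ 176.1006 mcg/mL = 6.941279 mL/hr
Volume infused so far = 6.941279 mL/hr × 1 hr = 6.941279 mL
Volume remaining = 159 − 6.941279 = 152.0587 mL
New rate:
Dose = 0.42 mcg/kg/min × 75.45455 kg = 31.69091 mcg/min
31.69091 mcg/min × 60 min/hr = 1901.455 mcg/hr
Rate = 1901.455 mcg/hr ÷ 176.1006 mcg/mL = 10.79755 mL/hr
Time remaining = 152.0587 mL ÷ 10.79755 mL/hr = 14.08271 hr

14.1 hours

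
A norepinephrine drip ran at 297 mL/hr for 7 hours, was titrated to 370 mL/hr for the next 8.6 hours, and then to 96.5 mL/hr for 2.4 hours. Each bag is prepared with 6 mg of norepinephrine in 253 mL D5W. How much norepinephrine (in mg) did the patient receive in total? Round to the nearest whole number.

Concentration = 6 mg ÷ 253 mL = 0.02371542 mg/mL
Stage 1: 297 mL/hr × 7 hr = 2079 mL → 2079 mL × 0.02371542 mg/mL = 49.30435 mg
Stage 2: 370 mL/hr × 8.6 hr = 3182 mL → 3182 mL × 0.02371542 mg/mL = 75.46245 mg
Stage 3: 96.5 mL/hr × 2.4 hr = 231.6 mL → 231.6 mL × 0.02371542 mg/mL = 5.49249 mg
Total = 49.30435 + 75.46245 + 5.49249 = 130.2593 mg

130 mg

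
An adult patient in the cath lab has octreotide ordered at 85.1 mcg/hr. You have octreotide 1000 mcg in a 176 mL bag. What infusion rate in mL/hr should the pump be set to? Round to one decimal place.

15.0 mL/hr

Concentration = 1000 mcg ÷ 176 mL = 5.681818 mcg/mL
Rate = 85.1 mcg/hr ÷ 5.681818 mcg/mL = 14.9776 mL/hr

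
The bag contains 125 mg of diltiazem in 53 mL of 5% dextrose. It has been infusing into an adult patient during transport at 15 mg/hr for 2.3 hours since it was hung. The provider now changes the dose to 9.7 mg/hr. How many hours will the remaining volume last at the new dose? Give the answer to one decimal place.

9.3 hours

Initial rate:
Concentration = 125 mg ÷ 53 mL = 2.358491 mg/mL
Rate = 15 mg/hr ÷ 2.358491 mg/mL = 6.36 mL/hr
Volume infused so far = 6.36 mL/hr × 2.3 hr = 14.628 mL
Volume remaining = 53 − 14.628 = 38.372 mL
New rate:
Rate = 9.7 mg/hr ÷ 2.358491 mg/mL = 4.1128 mL/hr
Time remaining = 38.372 mL ÷ 4.1128 mL/hr = 9.329897 hr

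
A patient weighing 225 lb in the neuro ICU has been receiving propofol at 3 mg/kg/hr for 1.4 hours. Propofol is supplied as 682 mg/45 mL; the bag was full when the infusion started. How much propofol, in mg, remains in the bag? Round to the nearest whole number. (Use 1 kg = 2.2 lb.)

252 mg

Weight = 225 lb ÷ 2.2 lb/kg = 102.2727 kg
Dose = 3 mg/kg/hr × 102.2727 kg = 306.8182 mg/hr
Concentration = 682 mg ÷ 45 mL = 15.15556 mg/mL
Rate = 306.8182 mg/hr ÷ 15.15556 mg/mL = 20.2446 mL/hr
Volume infused = 20.2446 mL/hr × 1.4 hr = 28.34244 mL
Volume remaining = 45 − 28.34244 = 16.65756 mL
Drug remaining = 16.65756 mL × 15.15556 mg/mL = 252.4545 mg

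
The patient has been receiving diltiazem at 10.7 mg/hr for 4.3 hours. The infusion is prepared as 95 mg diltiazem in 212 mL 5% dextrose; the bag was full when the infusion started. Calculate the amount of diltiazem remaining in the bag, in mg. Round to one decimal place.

49.0 mg

Concentration = 95 mg ÷ 212 mL = 0.4481132 mg/mL
Rate = 10.7 mg/hr ÷ 0.4481132 mg/mL = 23.87789 mL/hr
Volume infused = 23.87789 mL/hr × 4.3 hr = 102.6749 mL
Volume remaining = 212 − 102.6749 = 109.3251 mL
Drug remaining = 109.3251 mL × 0.4481132 mg/mL = 48.99 mg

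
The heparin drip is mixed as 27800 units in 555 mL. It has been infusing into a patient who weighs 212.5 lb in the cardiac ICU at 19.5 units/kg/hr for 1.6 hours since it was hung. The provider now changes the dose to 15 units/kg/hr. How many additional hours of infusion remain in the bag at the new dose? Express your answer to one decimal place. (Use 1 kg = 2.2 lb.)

17.1 hours

Initial rate:
Weight = 212.5 lb ÷ 2.2 lb/kg = 96.59091 kg
Dose = 19.5 units/kg/hr × 96.59091 kg = 1883.523 units/hr
Concentration = 27800 units ÷ 555 mL = 50.09009 units/mL
Rate = 1883.523 units/hr ÷ 50.09009 units/mL = 37.6027 mL/hr
Volume infused so far = 37.6027 mL/hr × 1.6 hr = 60.16432 mL
Volume remaining = 555 − 60.16432 = 494.8357 mL
New rate:
Dose = 15 units/kg/hr × 96.59091 kg = 1448.864 units/hr
Rate = 1448.864 units/hr ÷ 50.09009 units/mL = 28.92516 mL/hr
Time remaining = 494.8357 mL ÷ 28.92516 mL/hr = 17.10745 hr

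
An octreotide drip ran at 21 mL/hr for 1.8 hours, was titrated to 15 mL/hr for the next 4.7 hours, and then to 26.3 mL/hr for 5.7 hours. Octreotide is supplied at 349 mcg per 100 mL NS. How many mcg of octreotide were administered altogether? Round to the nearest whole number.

901 mcg

Concentration = 349 mcg ÷ 100 mL = 3.49 mcg/mL
Stage 1: 21 mL/hr × 1.8 hr = 37.8 mL → 37.8 mL × 3.49 mcg/mL = 131.922 mcg
Stage 2: 15 mL/hr × 4.7 hr = 70.5 mL → 70.5 mL × 3.49 mcg/mL = 246.045 mcg
Stage 3: 26.3 mL/hr × 5.7 hr = 149.91 mL → 149.91 mL × 3.49 mcg/mL = 523.1859 mcg
Total = 131.922 + 246.045 + 523.1859 = 901.1529 mcg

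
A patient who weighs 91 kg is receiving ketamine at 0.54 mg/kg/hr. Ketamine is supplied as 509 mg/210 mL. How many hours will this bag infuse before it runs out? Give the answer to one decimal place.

Dose = 0.54 mg/kg/hr × 91 kg = 49.14 mg/hr
Concentration = 509 mg ÷ 210 mL = 2.42381 mg/mL
Rate = 49.14 mg/hr ÷ 2.42381 mg/mL = 20.27387 mL/hr
Duration = 210 mL ÷ 20.27387 mL/hr = 10.35816 hr

10.4 hours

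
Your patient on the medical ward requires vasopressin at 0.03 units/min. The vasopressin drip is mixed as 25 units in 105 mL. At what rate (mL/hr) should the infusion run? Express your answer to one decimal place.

7.6 mL/hr

0.03 units/min × 60 min/hr = 1.8 units/hr
Concentration = 25 units ÷ 105 mL = 0.2380952 units/mL
Rate = 1.8 units/hr ÷ 0.2380952 units/mL = 7.56 mL/hr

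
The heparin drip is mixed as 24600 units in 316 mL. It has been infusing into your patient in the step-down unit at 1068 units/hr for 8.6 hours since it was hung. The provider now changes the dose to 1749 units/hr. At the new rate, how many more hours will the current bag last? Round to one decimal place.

8.8 hours

Initial rate:
Concentration = 24600 units ÷ 316 mL = 77.8481 units/mL
Rate = 1068 units/hr ÷ 77.8481 units/mL = 13.71902 mL/hr
Volume infused so far = 13.71902 mL/hr × 8.6 hr = 117.9836 mL
Volume remaining = 316 − 117.9836 = 198.0164 mL
New rate:
Rate = 1749 units/hr ÷ 77.8481 units/mL = 22.46683 mL/hr
Time remaining = 198.0164 mL ÷ 22.46683 mL/hr = 8.813722 hr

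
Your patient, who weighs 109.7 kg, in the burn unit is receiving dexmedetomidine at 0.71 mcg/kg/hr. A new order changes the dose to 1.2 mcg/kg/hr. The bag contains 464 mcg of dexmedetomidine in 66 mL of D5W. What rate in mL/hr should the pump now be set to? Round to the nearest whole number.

19 mL/hr

Dose = 1.2 mcg/kg/hr × 109.7 kg = 131.64 mcg/hr
Concentration = 464 mcg ÷ 66 mL = 7.030303 mcg/mL
Rate = 131.64 mcg/hr ÷ 7.030303 mcg/mL = 18.72466 mL/hr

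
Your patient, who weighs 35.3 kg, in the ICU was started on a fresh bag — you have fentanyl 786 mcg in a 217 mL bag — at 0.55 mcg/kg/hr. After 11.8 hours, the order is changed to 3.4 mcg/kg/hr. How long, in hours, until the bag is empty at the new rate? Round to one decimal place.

4.6 hours

Initial rate:
Dose = 0.55 mcg/kg/hr × 35.3 kg = 19.415 mcg/hr
Concentration = 786 mcg ÷ 217 mL = 3.62212 mcg/mL
Rate = 19.415 mcg/hr ÷ 3.62212 mcg/mL = 5.360121 mL/hr
Volume infused so far = 5.360121 mL/hr × 11.8 hr = 63.24943 mL
Volume remaining = 217 − 63.24943 = 153.7506 mL
New rate:
Dose = 3.4 mcg/kg/hr × 35.3 kg = 120.02 mcg/hr
Rate = 120.02 mcg/hr ÷ 3.62212 mcg/mL = 33.13529 mL/hr
Time remaining = 153.7506 mL ÷ 33.13529 mL/hr = 4.640085 hr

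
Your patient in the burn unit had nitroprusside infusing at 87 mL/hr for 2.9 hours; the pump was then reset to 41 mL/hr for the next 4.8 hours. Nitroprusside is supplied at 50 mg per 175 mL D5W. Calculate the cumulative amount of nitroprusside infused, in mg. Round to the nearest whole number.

Concentration = 50 mg ÷ 175 mL = 0.2857143 mg/mL
Stage 1: 87 mL/hr × 2.9 hr = 252.3 mL → 252.3 mL × 0.2857143 mg/mL = 72.08571 mg
Stage 2: 41 mL/hr × 4.8 hr = 196.8 mL → 196.8 mL × 0.2857143 mg/mL = 56.22857 mg
Total = 72.08571 + 56.22857 = 128.3143 mg

128 mg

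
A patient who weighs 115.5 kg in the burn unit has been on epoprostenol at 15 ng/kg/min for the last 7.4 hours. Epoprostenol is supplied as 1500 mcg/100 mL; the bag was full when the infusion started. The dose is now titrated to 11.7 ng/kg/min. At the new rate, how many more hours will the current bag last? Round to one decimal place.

9.0 hours

Initial rate:
Dose = 15 ng/kg/min × 115.5 kg = 1732.5 ng/min
1732.5 ng/min × 60 min/hr = 103950 ng/hr
Concentration = 1500 mcg ÷ 100 mL = 15 mcg/mL = 15000 ng/mL
Rate = 103950 ng/hr ÷ 15000 ng/mL = 6.93 mL/hr
Volume infused so far = 6.93 mL/hr × 7.4 hr = 51.282 mL
Volume remaining = 100 − 51.282 = 48.718 mL
New rate:
Dose = 11.7 ng/kg/min × 115.5 kg = 1351.35 ng/min
1351.35 ng/min × 60 min/hr = 81081 ng/hr
Rate = 81081 ng/hr ÷ 15000 ng/mL = 5.4054 mL/hr
Time remaining = 48.718 mL ÷ 5.4054 mL/hr = 9.012839 hr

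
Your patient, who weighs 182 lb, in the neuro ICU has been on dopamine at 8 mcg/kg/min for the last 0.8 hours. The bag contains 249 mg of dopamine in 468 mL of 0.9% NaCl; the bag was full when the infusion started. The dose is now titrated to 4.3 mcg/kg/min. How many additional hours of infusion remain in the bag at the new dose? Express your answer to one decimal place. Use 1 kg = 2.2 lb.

Initial rate:
Weight = 182 lb ÷ 2.2 lb/kg = 82.72727 kg
Dose = 8 mcg/kg/min × 82.72727 kg = 661.8182 mcg/min
661.8182 mcg/min × 60 min/hr = 39709.09 mcg/hr
Concentration = 249 mg ÷ 468 mL = 0.5320513 mg/mL = 532.0513 mcg/mL
Rate = 39709.09 mcg/hr ÷ 532.0513 mcg/mL = 74.63395 mL/hr
Volume infused so far = 74.63395 mL/hr × 0.8 hr = 59.70716 mL
Volume remaining = 468 − 59.70716 = 408.2928 mL
New rate:
Dose = 4.3 mcg/kg/min × 82.72727 kg = 355.7273 mcg/min
355.7273 mcg/min × 60 min/hr = 21343.64 mcg/hr
Rate = 21343.64 mcg/hr ÷ 532.0513 mcg/mL = 40.11575 mL/hr
Time remaining = 408.2928 mL ÷ 40.11575 mL/hr = 10.17787 hr

10.2 hours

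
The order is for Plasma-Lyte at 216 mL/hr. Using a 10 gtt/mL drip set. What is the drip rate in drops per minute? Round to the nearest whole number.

36 gtt/min

216 mL/hr ÷ 60 min/hr = 3.6 mL/min
3.6 mL/min × 10 gtt/mL = 36 gtt/min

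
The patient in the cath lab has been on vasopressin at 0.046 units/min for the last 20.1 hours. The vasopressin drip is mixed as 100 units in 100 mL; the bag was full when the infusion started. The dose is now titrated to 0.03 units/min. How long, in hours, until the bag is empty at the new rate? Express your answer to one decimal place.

Initial rate:
0.046 units/min × 60 min/hr = 2.76 units/hr
Concentration = 100 units ÷ 100 mL = 1 units/mL
Rate = 2.76 units/hr ÷ 1 units/mL = 2.76 mL/hr
Volume infused so far = 2.76 mL/hr × 20.1 hr = 55.476 mL
Volume remaining = 100 − 55.476 = 44.524 mL
New rate:
0.03 units/min × 60 min/hr = 1.8 units/hr
Rate = 1.8 units/hr ÷ 1 units/mL = 1.8 mL/hr
Time remaining = 44.524 mL ÷ 1.8 mL/hr = 24.73556 hr

24.7 hours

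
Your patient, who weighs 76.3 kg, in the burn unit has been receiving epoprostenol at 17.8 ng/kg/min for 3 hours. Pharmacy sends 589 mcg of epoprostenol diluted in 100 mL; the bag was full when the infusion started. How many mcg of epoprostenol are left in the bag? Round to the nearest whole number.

Dose = 17.8 ng/kg/min × 76.3 kg = 1358.14 ng/min
1358.14 ng/min × 60 min/hr = 81488.4 ng/hr
Concentration = 589 mcg ÷ 100 mL = 5.89 mcg/mL = 5890 ng/mL
Rate = 81488.4 ng/hr ÷ 5890 ng/mL = 13.83504 mL/hr
Volume infused = 13.83504 mL/hr × 3 hr = 41.50513 mL
Volume remaining = 100 − 41.50513 = 58.49487 mL
Drug remaining = 58.49487 mL × 5890 ng/mL = 344534.8 ng = 344.5348 mcg

345 mcg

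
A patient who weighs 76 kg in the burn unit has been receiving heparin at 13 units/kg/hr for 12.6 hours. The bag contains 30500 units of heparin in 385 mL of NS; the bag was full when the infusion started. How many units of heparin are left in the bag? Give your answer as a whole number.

18051 units

Dose = 13 units/kg/hr × 76 kg = 988 units/hr
Concentration = 30500 units ÷ 385 mL = 79.22078 units/mL
Rate = 988 units/hr ÷ 79.22078 units/mL = 12.47148 mL/hr
Volume infused = 12.47148 mL/hr × 12.6 hr = 157.1406 mL
Volume remaining = 385 − 157.1406 = 227.8594 mL
Drug remaining = 227.8594 mL × 79.22078 units/mL = 18051.2 units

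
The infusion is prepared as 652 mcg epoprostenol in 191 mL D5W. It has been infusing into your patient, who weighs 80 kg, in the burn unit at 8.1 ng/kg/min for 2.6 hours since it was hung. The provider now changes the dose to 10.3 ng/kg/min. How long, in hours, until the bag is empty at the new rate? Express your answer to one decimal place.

Initial rate:
Dose = 8.1 ng/kg/min × 80 kg = 648 ng/min
648 ng/min × 60 min/hr = 38880 ng/hr
Concentration = 652 mcg ÷ 191 mL = 3.413613 mcg/mL = 3413.613 ng/mL
Rate = 38880 ng/hr ÷ 3413.613 ng/mL = 11.38969 mL/hr
Volume infused so far = 11.38969 mL/hr × 2.6 hr = 29.6132 mL
Volume remaining = 191 − 29.6132 = 161.3868 mL
New rate:
Dose = 10.3 ng/kg/min × 80 kg = 824 ng/min
824 ng/min × 60 min/hr = 49440 ng/hr
Rate = 49440 ng/hr ÷ 3413.613 ng/mL = 14.48319 mL/hr
Time remaining = 161.3868 mL ÷ 14.48319 mL/hr = 11.14304 hr

11.1 hours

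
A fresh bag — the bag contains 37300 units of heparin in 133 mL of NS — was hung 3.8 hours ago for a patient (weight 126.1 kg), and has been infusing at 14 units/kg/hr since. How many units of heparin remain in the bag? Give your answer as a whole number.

30591 units

Dose = 14 units/kg/hr × 126.1 kg = 1765.4 units/hr
Concentration = 37300 units ÷ 133 mL = 280.4511 units/mL
Rate = 1765.4 units/hr ÷ 280.4511 units/mL = 6.294858 mL/hr
Volume infused = 6.294858 mL/hr × 3.8 hr = 23.92046 mL
Volume remaining = 133 − 23.92046 = 109.0795 mL
Drug remaining = 109.0795 mL × 280.4511 units/mL = 30591.48 units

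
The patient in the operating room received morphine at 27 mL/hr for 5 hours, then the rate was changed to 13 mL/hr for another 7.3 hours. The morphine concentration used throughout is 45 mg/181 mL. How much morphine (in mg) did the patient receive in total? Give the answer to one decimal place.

Concentration = 45 mg ÷ 181 mL = 0.2486188 mg/mL
Stage 1: 27 mL/hr × 5 hr = 135 mL → 135 mL × 0.2486188 mg/mL = 33.56354 mg
Stage 2: 13 mL/hr × 7.3 hr = 94.9 mL → 94.9 mL × 0.2486188 mg/mL = 23.59392 mg
Total = 33.56354 + 23.59392 = 57.15746 mg

57.2 mg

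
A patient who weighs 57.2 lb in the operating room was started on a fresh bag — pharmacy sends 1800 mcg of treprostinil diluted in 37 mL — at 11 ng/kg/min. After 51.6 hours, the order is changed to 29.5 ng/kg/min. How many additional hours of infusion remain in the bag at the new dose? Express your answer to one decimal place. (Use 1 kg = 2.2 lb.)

Initial rate:
Weight = 57.2 lb ÷ 2.2 lb/kg = 26 kg
Dose = 11 ng/kg/min × 26 kg = 286 ng/min
286 ng/min × 60 min/hr = 17160 ng/hr
Concentration = 1800 mcg ÷ 37 mL = 48.64865 mcg/mL = 48648.65 ng/mL
Rate = 17160 ng/hr ÷ 48648.65 ng/mL = 0.3527333 mL/hr
Volume infused so far = 0.3527333 mL/hr × 51.6 hr = 18.20104 mL
Volume remaining = 37 − 18.20104 = 18.79896 mL
New rate:
Dose = 29.5 ng/kg/min × 26 kg = 767 ng/min
767 ng/min × 60 min/hr = 46020 ng/hr
Rate = 46020 ng/hr ÷ 48648.65 ng/mL = 0.9459667 mL/hr
Time remaining = 18.79896 mL ÷ 0.9459667 mL/hr = 19.87275 hr

19.9 hours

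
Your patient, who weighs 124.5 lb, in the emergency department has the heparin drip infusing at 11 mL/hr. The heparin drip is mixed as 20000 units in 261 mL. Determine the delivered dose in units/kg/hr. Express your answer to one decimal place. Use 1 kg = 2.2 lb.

14.9 units/kg/hr

Weight = 124.5 lb ÷ 2.2 lb/kg = 56.59091 kg
Concentration = 20000 units ÷ 261 mL = 76.62835 units/mL
Drug rate = 11 mL/hr × 76.62835 units/mL = 842.9119 units/hr
842.9119 units/hr ÷ 56.59091 kg = 14.89483 units/kg/hr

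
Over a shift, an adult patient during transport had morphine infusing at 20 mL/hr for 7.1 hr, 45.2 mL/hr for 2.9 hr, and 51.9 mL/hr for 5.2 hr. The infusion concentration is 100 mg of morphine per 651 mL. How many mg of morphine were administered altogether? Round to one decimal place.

Concentration = 100 mg ÷ 651 mL = 0.1536098 mg/mL
Stage 1: 20 mL/hr × 7.1 hr = 142 mL → 142 mL × 0.1536098 mg/mL = 21.8126 mg
Stage 2: 45.2 mL/hr × 2.9 hr = 131.08 mL → 131.08 mL × 0.1536098 mg/mL = 20.13518 mg
Stage 3: 51.9 mL/hr × 5.2 hr = 269.88 mL → 269.88 mL × 0.1536098 mg/mL = 41.45622 mg
Total = 21.8126 + 20.13518 + 41.45622 = 83.40399 mg

83.4 mg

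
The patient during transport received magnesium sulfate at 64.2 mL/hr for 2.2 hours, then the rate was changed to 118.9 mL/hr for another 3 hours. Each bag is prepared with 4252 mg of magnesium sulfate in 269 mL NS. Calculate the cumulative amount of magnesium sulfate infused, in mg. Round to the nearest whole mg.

7871 mg

Concentration = 4252 mg ÷ 269 mL = 15.80669 mg/mL
Stage 1: 64.2 mL/hr × 2.2 hr = 141.24 mL → 141.24 mL × 15.80669 mg/mL = 2232.537 mg
Stage 2: 118.9 mL/hr × 3 hr = 356.7 mL → 356.7 mL × 15.80669 mg/mL = 5638.247 mg
Total = 2232.537 + 5638.247 = 7870.784 mg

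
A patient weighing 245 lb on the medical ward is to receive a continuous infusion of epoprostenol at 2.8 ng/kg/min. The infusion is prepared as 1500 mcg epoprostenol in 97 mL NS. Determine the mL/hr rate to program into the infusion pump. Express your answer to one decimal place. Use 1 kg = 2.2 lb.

Weight = 245 lb ÷ 2.2 lb/kg = 111.3636 kg
Dose = 2.8 ng/kg/min × 111.3636 kg = 311.8182 ng/min
311.8182 ng/min × 60 min/hr = 18709.09 ng/hr
Concentration = 1500 mcg ÷ 97 mL = 15.46392 mcg/mL = 15463.92 ng/mL
Rate = 18709.09 ng/hr ÷ 15463.92 ng/mL = 1.209855 mL/hr

1.2 mL/hr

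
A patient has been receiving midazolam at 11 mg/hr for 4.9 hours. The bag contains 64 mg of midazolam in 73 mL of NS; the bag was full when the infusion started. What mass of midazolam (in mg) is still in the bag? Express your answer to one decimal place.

Concentration = 64 mg ÷ 73 mL = 0.8767123 mg/mL
Rate = 11 mg/hr ÷ 0.8767123 mg/mL = 12.54688 mL/hr
Volume infused = 12.54688 mL/hr × 4.9 hr = 61.47969 mL
Volume remaining = 73 − 61.47969 = 11.52031 mL
Drug remaining = 11.52031 mL × 0.8767123 mg/mL = 10.1 mg

10.1 mg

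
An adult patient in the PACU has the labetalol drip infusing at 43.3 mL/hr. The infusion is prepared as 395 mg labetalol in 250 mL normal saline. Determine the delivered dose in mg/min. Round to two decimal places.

1.14 mg/min

Concentration = 395 mg ÷ 250 mL = 1.58 mg/mL
Drug rate = 43.3 mL/hr × 1.58 mg/mL = 68.414 mg/hr
68.414 mg/hr ÷ 60 min/hr = 1.140233 mg/min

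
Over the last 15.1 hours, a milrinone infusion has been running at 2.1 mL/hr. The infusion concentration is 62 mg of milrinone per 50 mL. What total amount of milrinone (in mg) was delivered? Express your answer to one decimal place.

Concentration = 62 mg ÷ 50 mL = 1.24 mg/mL = 1240 mcg/mL
Drug rate = 2.1 mL/hr × 1240 mcg/mL = 2604 mcg/hr
Total = 2604 mcg/hr × 15.1 hr = 39320.4 mcg = 39.3204 mg

39.3 mg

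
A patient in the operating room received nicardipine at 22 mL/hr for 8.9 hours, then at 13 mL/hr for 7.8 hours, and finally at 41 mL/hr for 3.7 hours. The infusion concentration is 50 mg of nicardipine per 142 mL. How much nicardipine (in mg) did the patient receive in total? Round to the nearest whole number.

Concentration = 50 mg ÷ 142 mL = 0.3521127 mg/mL
Stage 1: 22 mL/hr × 8.9 hr = 195.8 mL → 195.8 mL × 0.3521127 mg/mL = 68.94366 mg
Stage 2: 13 mL/hr × 7.8 hr = 101.4 mL → 101.4 mL × 0.3521127 mg/mL = 35.70423 mg
Stage 3: 41 mL/hr × 3.7 hr = 151.7 mL → 151.7 mL × 0.3521127 mg/mL = 53.41549 mg
Total = 68.94366 + 35.70423 + 53.41549 = 158.0634 mg

158 mg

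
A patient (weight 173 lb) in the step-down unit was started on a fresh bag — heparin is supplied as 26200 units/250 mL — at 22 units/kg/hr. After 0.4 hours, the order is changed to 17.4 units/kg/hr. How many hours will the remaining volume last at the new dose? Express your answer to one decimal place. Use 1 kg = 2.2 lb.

Initial rate:
Weight = 173 lb ÷ 2.2 lb/kg = 78.63636 kg
Dose = 22 units/kg/hr × 78.63636 kg = 1730 units/hr
Concentration = 26200 units ÷ 250 mL = 104.8 units/mL
Rate = 1730 units/hr ÷ 104.8 units/mL = 16.50763 mL/hr
Volume infused so far = 16.50763 mL/hr × 0.4 hr = 6.603053 mL
Volume remaining = 250 − 6.603053 = 243.3969 mL
New rate:
Dose = 17.4 units/kg/hr × 78.63636 kg = 1368.273 units/hr
Rate = 1368.273 units/hr ÷ 104.8 units/mL = 13.05604 mL/hr
Time remaining = 243.3969 mL ÷ 13.05604 mL/hr = 18.64248 hr

18.6 hours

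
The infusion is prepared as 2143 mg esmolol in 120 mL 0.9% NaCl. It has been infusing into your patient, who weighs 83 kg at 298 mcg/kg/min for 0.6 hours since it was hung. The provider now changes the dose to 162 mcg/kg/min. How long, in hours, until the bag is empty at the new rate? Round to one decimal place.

1.6 hours

Initial rate:
Dose = 298 mcg/kg/min × 83 kg = 24734 mcg/min
24734 mcg/min × 60 min/hr = 1484040 mcg/hr
Concentration = 2143 mg ÷ 120 mL = 17.85833 mg/mL = 17858.33 mcg/mL
Rate = 1484040 mcg/hr ÷ 17858.33 mcg/mL = 83.1007 mL/hr
Volume infused so far = 83.1007 mL/hr × 0.6 hr = 49.86042 mL
Volume remaining = 120 − 49.86042 = 70.13958 mL
New rate:
Dose = 162 mcg/kg/min × 83 kg = 13446 mcg/min
13446 mcg/min × 60 min/hr = 806760 mcg/hr
Rate = 806760 mcg/hr ÷ 17858.33 mcg/mL = 45.17555 mL/hr
Time remaining = 70.13958 mL ÷ 45.17555 mL/hr = 1.552601 hr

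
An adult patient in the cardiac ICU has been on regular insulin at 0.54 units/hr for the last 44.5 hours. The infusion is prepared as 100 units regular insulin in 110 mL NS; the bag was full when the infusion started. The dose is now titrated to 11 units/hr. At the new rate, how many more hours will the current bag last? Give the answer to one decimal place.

Initial rate:
Concentration = 100 units ÷ 110 mL = 0.9090909 units/mL
Rate = 0.54 units/hr ÷ 0.9090909 units/mL = 0.594 mL/hr
Volume infused so far = 0.594 mL/hr × 44.5 hr = 26.433 mL
Volume remaining = 110 − 26.433 = 83.567 mL
New rate:
Rate = 11 units/hr ÷ 0.9090909 units/mL = 12.1 mL/hr
Time remaining = 83.567 mL ÷ 12.1 mL/hr = 6.906364 hr

6.9 hours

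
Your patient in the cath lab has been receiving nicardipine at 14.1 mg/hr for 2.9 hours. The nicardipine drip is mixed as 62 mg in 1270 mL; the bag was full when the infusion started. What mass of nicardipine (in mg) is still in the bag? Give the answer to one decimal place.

21.1 mg

Concentration = 62 mg ÷ 1270 mL = 0.0488189 mg/mL
Rate = 14.1 mg/hr ÷ 0.0488189 mg/mL = 288.8226 mL/hr
Volume infused = 288.8226 mL/hr × 2.9 hr = 837.5855 mL
Volume remaining = 1270 − 837.5855 = 432.4145 mL
Drug remaining = 432.4145 mL × 0.0488189 mg/mL = 21.11 mg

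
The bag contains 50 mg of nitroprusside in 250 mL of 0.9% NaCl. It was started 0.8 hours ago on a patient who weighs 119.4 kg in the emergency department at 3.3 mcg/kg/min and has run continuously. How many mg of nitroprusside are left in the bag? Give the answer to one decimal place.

Dose = 3.3 mcg/kg/min × 119.4 kg = 394.02 mcg/min
394.02 mcg/min × 60 min/hr = 23641.2 mcg/hr
Concentration = 50 mg ÷ 250 mL = 0.2 mg/mL = 200 mcg/mL
Rate = 23641.2 mcg/hr ÷ 200 mcg/mL = 118.206 mL/hr
Volume infused = 118.206 mL/hr × 0.8 hr = 94.5648 mL
Volume remaining = 250 − 94.5648 = 155.4352 mL
Drug remaining = 155.4352 mL × 200 mcg/mL = 31087.04 mcg = 31.08704 mg

31.1 mg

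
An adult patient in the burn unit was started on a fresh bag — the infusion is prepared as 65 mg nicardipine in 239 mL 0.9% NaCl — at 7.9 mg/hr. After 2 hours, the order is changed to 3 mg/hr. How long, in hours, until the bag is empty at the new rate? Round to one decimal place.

16.4 hours

Initial rate:
Concentration = 65 mg ÷ 239 mL = 0.2719665 mg/mL
Rate = 7.9 mg/hr ÷ 0.2719665 mg/mL = 29.04769 mL/hr
Volume infused so far = 29.04769 mL/hr × 2 hr = 58.09538 mL
Volume remaining = 239 − 58.09538 = 180.9046 mL
New rate:
Rate = 3 mg/hr ÷ 0.2719665 mg/mL = 11.03077 mL/hr
Time remaining = 180.9046 mL ÷ 11.03077 mL/hr = 16.4 hr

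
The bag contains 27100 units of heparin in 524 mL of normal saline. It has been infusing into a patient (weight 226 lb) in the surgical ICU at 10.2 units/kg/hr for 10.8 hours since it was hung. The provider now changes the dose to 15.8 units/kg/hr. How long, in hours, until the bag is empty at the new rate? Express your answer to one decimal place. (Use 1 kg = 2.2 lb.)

Initial rate:
Weight = 226 lb ÷ 2.2 lb/kg = 102.7273 kg
Dose = 10.2 units/kg/hr × 102.7273 kg = 1047.818 units/hr
Concentration = 27100 units ÷ 524 mL = 51.71756 units/mL
Rate = 1047.818 units/hr ÷ 51.71756 units/mL = 20.2604 mL/hr
Volume infused so far = 20.2604 mL/hr × 10.8 hr = 218.8123 mL
Volume remaining = 524 − 218.8123 = 305.1877 mL
New rate:
Dose = 15.8 units/kg/hr × 102.7273 kg = 1623.091 units/hr
Rate = 1623.091 units/hr ÷ 51.71756 units/mL = 31.38375 mL/hr
Time remaining = 305.1877 mL ÷ 31.38375 mL/hr = 9.724387 hr

9.7 hours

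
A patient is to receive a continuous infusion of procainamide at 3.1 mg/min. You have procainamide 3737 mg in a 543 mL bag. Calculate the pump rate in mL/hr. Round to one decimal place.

3.1 mg/min × 60 min/hr = 186 mg/hr
Concentration = 3737 mg ÷ 543 mL = 6.882136 mg/mL
Rate = 186 mg/hr ÷ 6.882136 mg/mL = 27.02649 mL/hr

27.0 mL/hr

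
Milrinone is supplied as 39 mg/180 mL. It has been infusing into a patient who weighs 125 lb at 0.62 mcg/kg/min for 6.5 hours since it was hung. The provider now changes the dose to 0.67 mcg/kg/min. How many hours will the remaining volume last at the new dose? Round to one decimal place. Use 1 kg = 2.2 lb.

Initial rate:
Weight = 125 lb ÷ 2.2 lb/kg = 56.81818 kg
Dose = 0.62 mcg/kg/min × 56.81818 kg = 35.22727 mcg/min
35.22727 mcg/min × 60 min/hr = 2113.636 mcg/hr
Concentration = 39 mg ÷ 180 mL = 0.2166667 mg/mL = 216.6667 mcg/mL
Rate = 2113.636 mcg/hr ÷ 216.6667 mcg/mL = 9.755245 mL/hr
Volume infused so far = 9.755245 mL/hr × 6.5 hr = 63.40909 mL
Volume remaining = 180 − 63.40909 = 116.5909 mL
New rate:
Dose = 0.67 mcg/kg/min × 56.81818 kg = 38.06818 mcg/min
38.06818 mcg/min × 60 min/hr = 2284.091 mcg/hr
Rate = 2284.091 mcg/hr ÷ 216.6667 mcg/mL = 10.54196 mL/hr
Time remaining = 116.5909 mL ÷ 10.54196 mL/hr = 11.0597 hr

11.1 hours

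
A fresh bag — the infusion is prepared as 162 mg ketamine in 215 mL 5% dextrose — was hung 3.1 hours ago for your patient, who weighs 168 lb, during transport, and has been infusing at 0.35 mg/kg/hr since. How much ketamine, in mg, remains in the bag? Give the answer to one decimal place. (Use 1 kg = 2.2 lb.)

Weight = 168 lb ÷ 2.2 lb/kg = 76.36364 kg
Dose = 0.35 mg/kg/hr × 76.36364 kg = 26.72727 mg/hr
Concentration = 162 mg ÷ 215 mL = 0.7534884 mg/mL
Rate = 26.72727 mg/hr ÷ 0.7534884 mg/mL = 35.47138 mL/hr
Volume infused = 35.47138 mL/hr × 3.1 hr = 109.9613 mL
Volume remaining = 215 − 109.9613 = 105.0387 mL
Drug remaining = 105.0387 mL × 0.7534884 mg/mL = 79.14545 mg

79.1 mg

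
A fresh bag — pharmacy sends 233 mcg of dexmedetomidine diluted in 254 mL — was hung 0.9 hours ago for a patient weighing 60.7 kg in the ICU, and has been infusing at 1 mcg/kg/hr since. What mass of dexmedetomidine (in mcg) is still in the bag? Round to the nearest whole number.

Dose = 1 mcg/kg/hr × 60.7 kg = 60.7 mcg/hr
Concentration = 233 mcg ÷ 254 mL = 0.9173228 mcg/mL
Rate = 60.7 mcg/hr ÷ 0.9173228 mcg/mL = 66.17082 mL/hr
Volume infused = 66.17082 mL/hr × 0.9 hr = 59.55373 mL
Volume remaining = 254 − 59.55373 = 194.4463 mL
Drug remaining = 194.4463 mL × 0.9173228 mcg/mL = 178.37 mcg

178 mcg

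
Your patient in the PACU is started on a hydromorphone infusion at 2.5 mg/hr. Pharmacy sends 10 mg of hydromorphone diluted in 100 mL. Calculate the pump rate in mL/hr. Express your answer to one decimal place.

25.0 mL/hr

Concentration = 10 mg ÷ 100 mL = 0.1 mg/mL
Rate = 2.5 mg/hr ÷ 0.1 mg/mL = 25 mL/hr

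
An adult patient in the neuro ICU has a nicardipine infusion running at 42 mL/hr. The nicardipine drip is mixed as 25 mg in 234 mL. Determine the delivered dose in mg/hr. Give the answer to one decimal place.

Concentration = 25 mg ÷ 234 mL = 0.1068376 mg/mL
Drug rate = 42 mL/hr × 0.1068376 mg/mL = 4.487179 mg/hr

4.5 mg/hr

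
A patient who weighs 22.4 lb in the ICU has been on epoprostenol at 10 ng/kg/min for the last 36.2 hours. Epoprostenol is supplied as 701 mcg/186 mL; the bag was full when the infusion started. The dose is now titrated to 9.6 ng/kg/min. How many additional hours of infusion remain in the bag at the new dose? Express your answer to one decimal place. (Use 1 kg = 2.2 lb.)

Initial rate:
Weight = 22.4 lb ÷ 2.2 lb/kg = 10.18182 kg
Dose = 10 ng/kg/min × 10.18182 kg = 101.8182 ng/min
101.8182 ng/min × 60 min/hr = 6109.091 ng/hr
Concentration = 701 mcg ÷ 186 mL = 3.768817 mcg/mL = 3768.817 ng/mL
Rate = 6109.091 ng/hr ÷ 3768.817 ng/mL = 1.620957 mL/hr
Volume infused so far = 1.620957 mL/hr × 36.2 hr = 58.67865 mL
Volume remaining = 186 − 58.67865 = 127.3214 mL
New rate:
Dose = 9.6 ng/kg/min × 10.18182 kg = 97.74545 ng/min
97.74545 ng/min × 60 min/hr = 5864.727 ng/hr
Rate = 5864.727 ng/hr ÷ 3768.817 ng/mL = 1.556119 mL/hr
Time remaining = 127.3214 mL ÷ 1.556119 mL/hr = 81.81982 hr

81.8 hours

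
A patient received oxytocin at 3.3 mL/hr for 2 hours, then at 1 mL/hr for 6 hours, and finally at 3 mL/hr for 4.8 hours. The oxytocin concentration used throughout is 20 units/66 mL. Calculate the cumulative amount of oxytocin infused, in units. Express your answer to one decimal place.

8.2 units

Concentration = 20 units ÷ 66 mL = 0.3030303 units/mL
Stage 1: 3.3 mL/hr × 2 hr = 6.6 mL → 6.6 mL × 0.3030303 units/mL = 2 units
Stage 2: 1 mL/hr × 6 hr = 6 mL → 6 mL × 0.3030303 units/mL = 1.818182 units
Stage 3: 3 mL/hr × 4.8 hr = 14.4 mL → 14.4 mL × 0.3030303 units/mL = 4.363636 units
Total = 2 + 1.818182 + 4.363636 = 8.181818 units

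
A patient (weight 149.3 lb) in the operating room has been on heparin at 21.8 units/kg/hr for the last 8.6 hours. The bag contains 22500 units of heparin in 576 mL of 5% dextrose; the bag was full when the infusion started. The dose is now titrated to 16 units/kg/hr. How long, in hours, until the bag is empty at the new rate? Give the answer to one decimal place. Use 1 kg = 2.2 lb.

Initial rate:
Weight = 149.3 lb ÷ 2.2 lb/kg = 67.86364 kg
Dose = 21.8 units/kg/hr × 67.86364 kg = 1479.427 units/hr
Concentration = 22500 units ÷ 576 mL = 39.0625 units/mL
Rate = 1479.427 units/hr ÷ 39.0625 units/mL = 37.87334 mL/hr
Volume infused so far = 37.87334 mL/hr × 8.6 hr = 325.7107 mL
Volume remaining = 576 − 325.7107 = 250.2893 mL
New rate:
Dose = 16 units/kg/hr × 67.86364 kg = 1085.818 units/hr
Rate = 1085.818 units/hr ÷ 39.0625 units/mL = 27.79695 mL/hr
Time remaining = 250.2893 mL ÷ 27.79695 mL/hr = 9.004201 hr

9.0 hours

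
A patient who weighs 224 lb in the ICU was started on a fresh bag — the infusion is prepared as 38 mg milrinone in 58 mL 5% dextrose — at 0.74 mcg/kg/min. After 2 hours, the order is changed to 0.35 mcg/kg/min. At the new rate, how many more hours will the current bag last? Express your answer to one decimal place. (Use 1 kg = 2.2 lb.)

Initial rate:
Weight = 224 lb ÷ 2.2 lb/kg = 101.8182 kg
Dose = 0.74 mcg/kg/min × 101.8182 kg = 75.34545 mcg/min
75.34545 mcg/min × 60 min/hr = 4520.727 mcg/hr
Concentration = 38 mg ÷ 58 mL = 0.6551724 mg/mL = 655.1724 mcg/mL
Rate = 4520.727 mcg/hr ÷ 655.1724 mcg/mL = 6.900057 mL/hr
Volume infused so far = 6.900057 mL/hr × 2 hr = 13.80011 mL
Volume remaining = 58 − 13.80011 = 44.19989 mL
New rate:
Dose = 0.35 mcg/kg/min × 101.8182 kg = 35.63636 mcg/min
35.63636 mcg/min × 60 min/hr = 2138.182 mcg/hr
Rate = 2138.182 mcg/hr ÷ 655.1724 mcg/mL = 3.263541 mL/hr
Time remaining = 44.19989 mL ÷ 3.263541 mL/hr = 13.54354 hr

13.5 hours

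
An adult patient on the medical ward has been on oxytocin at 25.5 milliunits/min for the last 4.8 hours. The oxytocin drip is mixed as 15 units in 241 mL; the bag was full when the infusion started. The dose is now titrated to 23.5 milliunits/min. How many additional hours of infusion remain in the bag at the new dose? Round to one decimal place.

5.4 hours

Initial rate:
25.5 milliunits/min × 60 min/hr = 1530 milliunits/hr
Concentration = 15 units ÷ 241 mL = 0.06224066 units/mL = 62.24066 milliunits/mL
Rate = 1530 milliunits/hr ÷ 62.24066 milliunits/mL = 24.582 mL/hr
Volume infused so far = 24.582 mL/hr × 4.8 hr = 117.9936 mL
Volume remaining = 241 − 117.9936 = 123.0064 mL
New rate:
23.5 milliunits/min × 60 min/hr = 1410 milliunits/hr
Rate = 1410 milliunits/hr ÷ 62.24066 milliunits/mL = 22.654 mL/hr
Time remaining = 123.0064 mL ÷ 22.654 mL/hr = 5.429787 hr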